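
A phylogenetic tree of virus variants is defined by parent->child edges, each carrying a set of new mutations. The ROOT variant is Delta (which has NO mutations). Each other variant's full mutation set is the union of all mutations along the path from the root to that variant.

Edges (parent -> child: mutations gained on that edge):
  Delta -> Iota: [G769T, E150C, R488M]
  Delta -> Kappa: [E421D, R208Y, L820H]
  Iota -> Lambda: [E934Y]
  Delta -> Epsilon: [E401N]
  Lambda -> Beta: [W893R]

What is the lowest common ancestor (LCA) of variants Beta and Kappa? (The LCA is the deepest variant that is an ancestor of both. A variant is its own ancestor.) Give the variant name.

Path from root to Beta: Delta -> Iota -> Lambda -> Beta
  ancestors of Beta: {Delta, Iota, Lambda, Beta}
Path from root to Kappa: Delta -> Kappa
  ancestors of Kappa: {Delta, Kappa}
Common ancestors: {Delta}
Walk up from Kappa: Kappa (not in ancestors of Beta), Delta (in ancestors of Beta)
Deepest common ancestor (LCA) = Delta

Answer: Delta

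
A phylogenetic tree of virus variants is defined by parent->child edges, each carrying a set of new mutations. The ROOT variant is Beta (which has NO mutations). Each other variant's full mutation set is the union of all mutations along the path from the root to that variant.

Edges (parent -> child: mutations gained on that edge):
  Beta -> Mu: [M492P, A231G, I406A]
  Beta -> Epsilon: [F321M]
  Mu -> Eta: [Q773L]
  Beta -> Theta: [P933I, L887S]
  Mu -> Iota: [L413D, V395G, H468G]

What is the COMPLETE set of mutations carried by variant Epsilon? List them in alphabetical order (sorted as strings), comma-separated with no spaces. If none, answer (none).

Answer: F321M

Derivation:
At Beta: gained [] -> total []
At Epsilon: gained ['F321M'] -> total ['F321M']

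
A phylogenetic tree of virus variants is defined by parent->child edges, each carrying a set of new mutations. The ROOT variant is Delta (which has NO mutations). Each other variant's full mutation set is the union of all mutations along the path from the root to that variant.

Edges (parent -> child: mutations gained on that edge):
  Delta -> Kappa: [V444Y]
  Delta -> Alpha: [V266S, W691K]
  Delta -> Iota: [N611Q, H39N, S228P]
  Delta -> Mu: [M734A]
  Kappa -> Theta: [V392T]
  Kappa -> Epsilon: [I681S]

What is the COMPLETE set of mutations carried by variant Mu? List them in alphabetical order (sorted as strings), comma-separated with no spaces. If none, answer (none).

At Delta: gained [] -> total []
At Mu: gained ['M734A'] -> total ['M734A']

Answer: M734A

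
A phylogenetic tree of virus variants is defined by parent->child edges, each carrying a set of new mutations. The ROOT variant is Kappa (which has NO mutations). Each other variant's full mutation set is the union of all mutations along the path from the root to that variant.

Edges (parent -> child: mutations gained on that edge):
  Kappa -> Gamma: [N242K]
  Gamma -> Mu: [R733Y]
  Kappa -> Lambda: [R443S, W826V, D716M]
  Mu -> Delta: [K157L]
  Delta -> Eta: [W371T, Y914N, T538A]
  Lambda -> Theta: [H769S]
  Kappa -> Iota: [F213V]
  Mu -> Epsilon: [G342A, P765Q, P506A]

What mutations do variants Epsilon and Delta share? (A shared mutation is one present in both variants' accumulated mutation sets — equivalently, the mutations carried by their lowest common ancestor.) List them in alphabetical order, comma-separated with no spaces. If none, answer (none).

Accumulating mutations along path to Epsilon:
  At Kappa: gained [] -> total []
  At Gamma: gained ['N242K'] -> total ['N242K']
  At Mu: gained ['R733Y'] -> total ['N242K', 'R733Y']
  At Epsilon: gained ['G342A', 'P765Q', 'P506A'] -> total ['G342A', 'N242K', 'P506A', 'P765Q', 'R733Y']
Mutations(Epsilon) = ['G342A', 'N242K', 'P506A', 'P765Q', 'R733Y']
Accumulating mutations along path to Delta:
  At Kappa: gained [] -> total []
  At Gamma: gained ['N242K'] -> total ['N242K']
  At Mu: gained ['R733Y'] -> total ['N242K', 'R733Y']
  At Delta: gained ['K157L'] -> total ['K157L', 'N242K', 'R733Y']
Mutations(Delta) = ['K157L', 'N242K', 'R733Y']
Intersection: ['G342A', 'N242K', 'P506A', 'P765Q', 'R733Y'] ∩ ['K157L', 'N242K', 'R733Y'] = ['N242K', 'R733Y']

Answer: N242K,R733Y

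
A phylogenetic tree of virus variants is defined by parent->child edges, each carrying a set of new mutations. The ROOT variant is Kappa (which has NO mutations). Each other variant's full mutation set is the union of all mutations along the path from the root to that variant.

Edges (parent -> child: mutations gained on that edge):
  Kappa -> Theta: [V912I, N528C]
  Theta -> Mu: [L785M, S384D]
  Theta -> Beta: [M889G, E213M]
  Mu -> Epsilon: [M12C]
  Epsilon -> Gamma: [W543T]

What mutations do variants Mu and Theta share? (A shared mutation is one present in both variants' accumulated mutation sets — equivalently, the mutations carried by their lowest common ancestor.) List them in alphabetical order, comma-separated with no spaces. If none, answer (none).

Accumulating mutations along path to Mu:
  At Kappa: gained [] -> total []
  At Theta: gained ['V912I', 'N528C'] -> total ['N528C', 'V912I']
  At Mu: gained ['L785M', 'S384D'] -> total ['L785M', 'N528C', 'S384D', 'V912I']
Mutations(Mu) = ['L785M', 'N528C', 'S384D', 'V912I']
Accumulating mutations along path to Theta:
  At Kappa: gained [] -> total []
  At Theta: gained ['V912I', 'N528C'] -> total ['N528C', 'V912I']
Mutations(Theta) = ['N528C', 'V912I']
Intersection: ['L785M', 'N528C', 'S384D', 'V912I'] ∩ ['N528C', 'V912I'] = ['N528C', 'V912I']

Answer: N528C,V912I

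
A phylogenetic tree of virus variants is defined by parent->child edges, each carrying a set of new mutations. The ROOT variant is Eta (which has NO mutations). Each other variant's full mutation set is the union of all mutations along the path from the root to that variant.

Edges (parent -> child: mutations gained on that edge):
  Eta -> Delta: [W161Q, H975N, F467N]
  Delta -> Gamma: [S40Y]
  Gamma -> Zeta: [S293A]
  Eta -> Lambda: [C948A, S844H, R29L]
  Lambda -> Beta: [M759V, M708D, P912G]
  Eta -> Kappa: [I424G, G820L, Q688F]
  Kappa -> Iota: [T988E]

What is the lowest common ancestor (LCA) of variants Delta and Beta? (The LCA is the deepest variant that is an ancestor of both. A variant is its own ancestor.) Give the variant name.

Path from root to Delta: Eta -> Delta
  ancestors of Delta: {Eta, Delta}
Path from root to Beta: Eta -> Lambda -> Beta
  ancestors of Beta: {Eta, Lambda, Beta}
Common ancestors: {Eta}
Walk up from Beta: Beta (not in ancestors of Delta), Lambda (not in ancestors of Delta), Eta (in ancestors of Delta)
Deepest common ancestor (LCA) = Eta

Answer: Eta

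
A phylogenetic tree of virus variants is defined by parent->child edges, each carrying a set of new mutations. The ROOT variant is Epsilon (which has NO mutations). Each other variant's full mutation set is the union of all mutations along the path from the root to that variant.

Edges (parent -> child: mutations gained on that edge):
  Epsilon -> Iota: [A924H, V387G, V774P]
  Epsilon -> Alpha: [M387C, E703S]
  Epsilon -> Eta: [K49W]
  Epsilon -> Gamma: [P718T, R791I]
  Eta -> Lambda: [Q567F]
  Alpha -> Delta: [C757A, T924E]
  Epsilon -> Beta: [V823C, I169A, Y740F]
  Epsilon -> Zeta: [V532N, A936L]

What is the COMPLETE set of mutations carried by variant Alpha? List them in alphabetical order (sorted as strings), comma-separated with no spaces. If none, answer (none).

At Epsilon: gained [] -> total []
At Alpha: gained ['M387C', 'E703S'] -> total ['E703S', 'M387C']

Answer: E703S,M387C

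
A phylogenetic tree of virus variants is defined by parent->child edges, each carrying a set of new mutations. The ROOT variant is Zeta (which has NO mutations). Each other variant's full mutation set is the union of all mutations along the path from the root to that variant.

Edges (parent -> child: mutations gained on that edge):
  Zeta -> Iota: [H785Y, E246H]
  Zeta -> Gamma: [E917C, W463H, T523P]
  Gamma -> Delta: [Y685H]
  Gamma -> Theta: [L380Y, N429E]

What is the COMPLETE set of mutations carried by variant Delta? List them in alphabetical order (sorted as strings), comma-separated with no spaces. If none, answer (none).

Answer: E917C,T523P,W463H,Y685H

Derivation:
At Zeta: gained [] -> total []
At Gamma: gained ['E917C', 'W463H', 'T523P'] -> total ['E917C', 'T523P', 'W463H']
At Delta: gained ['Y685H'] -> total ['E917C', 'T523P', 'W463H', 'Y685H']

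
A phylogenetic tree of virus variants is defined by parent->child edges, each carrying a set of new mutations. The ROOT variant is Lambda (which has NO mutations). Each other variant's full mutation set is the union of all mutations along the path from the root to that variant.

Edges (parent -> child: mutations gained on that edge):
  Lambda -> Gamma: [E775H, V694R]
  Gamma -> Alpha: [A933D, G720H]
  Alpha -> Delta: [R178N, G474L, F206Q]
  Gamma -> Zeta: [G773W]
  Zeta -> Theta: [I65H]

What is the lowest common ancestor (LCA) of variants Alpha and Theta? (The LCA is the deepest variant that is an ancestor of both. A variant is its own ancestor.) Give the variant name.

Answer: Gamma

Derivation:
Path from root to Alpha: Lambda -> Gamma -> Alpha
  ancestors of Alpha: {Lambda, Gamma, Alpha}
Path from root to Theta: Lambda -> Gamma -> Zeta -> Theta
  ancestors of Theta: {Lambda, Gamma, Zeta, Theta}
Common ancestors: {Lambda, Gamma}
Walk up from Theta: Theta (not in ancestors of Alpha), Zeta (not in ancestors of Alpha), Gamma (in ancestors of Alpha), Lambda (in ancestors of Alpha)
Deepest common ancestor (LCA) = Gamma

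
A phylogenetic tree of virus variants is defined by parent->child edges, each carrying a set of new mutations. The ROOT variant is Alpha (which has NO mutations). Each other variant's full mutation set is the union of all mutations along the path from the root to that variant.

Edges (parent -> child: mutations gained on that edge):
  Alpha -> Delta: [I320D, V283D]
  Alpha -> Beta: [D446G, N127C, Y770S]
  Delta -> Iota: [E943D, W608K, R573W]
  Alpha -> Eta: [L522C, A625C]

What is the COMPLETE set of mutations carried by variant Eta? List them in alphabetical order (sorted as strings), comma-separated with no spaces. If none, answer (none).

Answer: A625C,L522C

Derivation:
At Alpha: gained [] -> total []
At Eta: gained ['L522C', 'A625C'] -> total ['A625C', 'L522C']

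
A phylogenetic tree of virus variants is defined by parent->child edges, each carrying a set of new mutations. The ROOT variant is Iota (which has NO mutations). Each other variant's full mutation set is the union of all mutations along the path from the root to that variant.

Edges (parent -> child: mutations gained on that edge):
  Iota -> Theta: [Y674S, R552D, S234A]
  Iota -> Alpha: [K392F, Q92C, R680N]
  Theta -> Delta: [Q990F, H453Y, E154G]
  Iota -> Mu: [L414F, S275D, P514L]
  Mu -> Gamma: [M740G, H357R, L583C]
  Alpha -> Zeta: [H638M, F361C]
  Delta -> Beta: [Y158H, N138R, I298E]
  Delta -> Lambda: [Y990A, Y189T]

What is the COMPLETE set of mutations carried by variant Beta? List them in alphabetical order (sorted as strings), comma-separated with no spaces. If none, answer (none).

Answer: E154G,H453Y,I298E,N138R,Q990F,R552D,S234A,Y158H,Y674S

Derivation:
At Iota: gained [] -> total []
At Theta: gained ['Y674S', 'R552D', 'S234A'] -> total ['R552D', 'S234A', 'Y674S']
At Delta: gained ['Q990F', 'H453Y', 'E154G'] -> total ['E154G', 'H453Y', 'Q990F', 'R552D', 'S234A', 'Y674S']
At Beta: gained ['Y158H', 'N138R', 'I298E'] -> total ['E154G', 'H453Y', 'I298E', 'N138R', 'Q990F', 'R552D', 'S234A', 'Y158H', 'Y674S']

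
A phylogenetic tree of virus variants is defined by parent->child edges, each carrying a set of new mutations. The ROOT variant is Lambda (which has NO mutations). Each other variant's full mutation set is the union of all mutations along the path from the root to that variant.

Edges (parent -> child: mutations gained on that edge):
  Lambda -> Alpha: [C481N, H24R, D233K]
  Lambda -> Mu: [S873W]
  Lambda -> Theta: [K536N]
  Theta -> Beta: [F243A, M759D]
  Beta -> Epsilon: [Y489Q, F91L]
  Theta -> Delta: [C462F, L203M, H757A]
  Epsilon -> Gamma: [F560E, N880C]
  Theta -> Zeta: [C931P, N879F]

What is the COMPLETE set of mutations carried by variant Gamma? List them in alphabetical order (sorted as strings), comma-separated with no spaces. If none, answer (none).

Answer: F243A,F560E,F91L,K536N,M759D,N880C,Y489Q

Derivation:
At Lambda: gained [] -> total []
At Theta: gained ['K536N'] -> total ['K536N']
At Beta: gained ['F243A', 'M759D'] -> total ['F243A', 'K536N', 'M759D']
At Epsilon: gained ['Y489Q', 'F91L'] -> total ['F243A', 'F91L', 'K536N', 'M759D', 'Y489Q']
At Gamma: gained ['F560E', 'N880C'] -> total ['F243A', 'F560E', 'F91L', 'K536N', 'M759D', 'N880C', 'Y489Q']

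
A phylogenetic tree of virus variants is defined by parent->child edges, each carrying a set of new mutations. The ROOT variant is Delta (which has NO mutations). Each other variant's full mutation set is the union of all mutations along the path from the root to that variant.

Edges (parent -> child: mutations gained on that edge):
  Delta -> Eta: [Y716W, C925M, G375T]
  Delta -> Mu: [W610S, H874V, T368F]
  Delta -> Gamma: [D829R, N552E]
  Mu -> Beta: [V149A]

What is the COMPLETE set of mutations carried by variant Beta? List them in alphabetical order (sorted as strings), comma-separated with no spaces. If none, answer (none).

Answer: H874V,T368F,V149A,W610S

Derivation:
At Delta: gained [] -> total []
At Mu: gained ['W610S', 'H874V', 'T368F'] -> total ['H874V', 'T368F', 'W610S']
At Beta: gained ['V149A'] -> total ['H874V', 'T368F', 'V149A', 'W610S']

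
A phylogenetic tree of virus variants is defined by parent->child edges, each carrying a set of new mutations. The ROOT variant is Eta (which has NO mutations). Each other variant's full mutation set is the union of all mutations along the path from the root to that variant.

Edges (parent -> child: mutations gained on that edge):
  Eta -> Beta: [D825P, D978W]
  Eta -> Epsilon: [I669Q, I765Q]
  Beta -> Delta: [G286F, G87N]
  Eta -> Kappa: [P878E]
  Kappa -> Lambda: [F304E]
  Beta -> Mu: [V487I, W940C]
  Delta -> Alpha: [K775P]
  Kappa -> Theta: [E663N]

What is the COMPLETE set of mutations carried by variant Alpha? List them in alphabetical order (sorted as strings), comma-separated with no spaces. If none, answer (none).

Answer: D825P,D978W,G286F,G87N,K775P

Derivation:
At Eta: gained [] -> total []
At Beta: gained ['D825P', 'D978W'] -> total ['D825P', 'D978W']
At Delta: gained ['G286F', 'G87N'] -> total ['D825P', 'D978W', 'G286F', 'G87N']
At Alpha: gained ['K775P'] -> total ['D825P', 'D978W', 'G286F', 'G87N', 'K775P']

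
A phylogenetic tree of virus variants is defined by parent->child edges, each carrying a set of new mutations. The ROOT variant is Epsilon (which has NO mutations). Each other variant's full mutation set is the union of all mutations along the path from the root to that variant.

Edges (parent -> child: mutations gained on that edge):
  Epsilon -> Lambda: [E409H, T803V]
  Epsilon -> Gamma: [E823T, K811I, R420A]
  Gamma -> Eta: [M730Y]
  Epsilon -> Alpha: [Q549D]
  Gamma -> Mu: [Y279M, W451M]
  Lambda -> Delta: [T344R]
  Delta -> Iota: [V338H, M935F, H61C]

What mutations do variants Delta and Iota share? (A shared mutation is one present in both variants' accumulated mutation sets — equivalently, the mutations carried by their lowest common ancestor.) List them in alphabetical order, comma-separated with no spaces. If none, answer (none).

Answer: E409H,T344R,T803V

Derivation:
Accumulating mutations along path to Delta:
  At Epsilon: gained [] -> total []
  At Lambda: gained ['E409H', 'T803V'] -> total ['E409H', 'T803V']
  At Delta: gained ['T344R'] -> total ['E409H', 'T344R', 'T803V']
Mutations(Delta) = ['E409H', 'T344R', 'T803V']
Accumulating mutations along path to Iota:
  At Epsilon: gained [] -> total []
  At Lambda: gained ['E409H', 'T803V'] -> total ['E409H', 'T803V']
  At Delta: gained ['T344R'] -> total ['E409H', 'T344R', 'T803V']
  At Iota: gained ['V338H', 'M935F', 'H61C'] -> total ['E409H', 'H61C', 'M935F', 'T344R', 'T803V', 'V338H']
Mutations(Iota) = ['E409H', 'H61C', 'M935F', 'T344R', 'T803V', 'V338H']
Intersection: ['E409H', 'T344R', 'T803V'] ∩ ['E409H', 'H61C', 'M935F', 'T344R', 'T803V', 'V338H'] = ['E409H', 'T344R', 'T803V']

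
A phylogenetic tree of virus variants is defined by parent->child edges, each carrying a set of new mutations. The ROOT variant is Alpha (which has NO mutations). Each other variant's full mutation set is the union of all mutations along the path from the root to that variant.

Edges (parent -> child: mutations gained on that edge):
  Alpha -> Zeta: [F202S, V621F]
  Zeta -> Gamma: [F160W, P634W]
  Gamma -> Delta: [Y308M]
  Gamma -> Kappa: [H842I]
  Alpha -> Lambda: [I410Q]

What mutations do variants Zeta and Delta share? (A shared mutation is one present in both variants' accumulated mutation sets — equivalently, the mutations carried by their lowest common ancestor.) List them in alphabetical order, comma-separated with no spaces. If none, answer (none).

Answer: F202S,V621F

Derivation:
Accumulating mutations along path to Zeta:
  At Alpha: gained [] -> total []
  At Zeta: gained ['F202S', 'V621F'] -> total ['F202S', 'V621F']
Mutations(Zeta) = ['F202S', 'V621F']
Accumulating mutations along path to Delta:
  At Alpha: gained [] -> total []
  At Zeta: gained ['F202S', 'V621F'] -> total ['F202S', 'V621F']
  At Gamma: gained ['F160W', 'P634W'] -> total ['F160W', 'F202S', 'P634W', 'V621F']
  At Delta: gained ['Y308M'] -> total ['F160W', 'F202S', 'P634W', 'V621F', 'Y308M']
Mutations(Delta) = ['F160W', 'F202S', 'P634W', 'V621F', 'Y308M']
Intersection: ['F202S', 'V621F'] ∩ ['F160W', 'F202S', 'P634W', 'V621F', 'Y308M'] = ['F202S', 'V621F']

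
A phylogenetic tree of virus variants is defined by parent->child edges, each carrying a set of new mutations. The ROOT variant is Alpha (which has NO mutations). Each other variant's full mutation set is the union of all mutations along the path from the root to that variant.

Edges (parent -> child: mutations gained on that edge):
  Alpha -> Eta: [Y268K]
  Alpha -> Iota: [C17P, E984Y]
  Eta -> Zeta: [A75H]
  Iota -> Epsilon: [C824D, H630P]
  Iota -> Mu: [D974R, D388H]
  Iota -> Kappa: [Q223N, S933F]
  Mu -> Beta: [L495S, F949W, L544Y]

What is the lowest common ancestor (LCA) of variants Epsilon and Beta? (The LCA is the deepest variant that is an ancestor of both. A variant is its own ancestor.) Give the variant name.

Path from root to Epsilon: Alpha -> Iota -> Epsilon
  ancestors of Epsilon: {Alpha, Iota, Epsilon}
Path from root to Beta: Alpha -> Iota -> Mu -> Beta
  ancestors of Beta: {Alpha, Iota, Mu, Beta}
Common ancestors: {Alpha, Iota}
Walk up from Beta: Beta (not in ancestors of Epsilon), Mu (not in ancestors of Epsilon), Iota (in ancestors of Epsilon), Alpha (in ancestors of Epsilon)
Deepest common ancestor (LCA) = Iota

Answer: Iota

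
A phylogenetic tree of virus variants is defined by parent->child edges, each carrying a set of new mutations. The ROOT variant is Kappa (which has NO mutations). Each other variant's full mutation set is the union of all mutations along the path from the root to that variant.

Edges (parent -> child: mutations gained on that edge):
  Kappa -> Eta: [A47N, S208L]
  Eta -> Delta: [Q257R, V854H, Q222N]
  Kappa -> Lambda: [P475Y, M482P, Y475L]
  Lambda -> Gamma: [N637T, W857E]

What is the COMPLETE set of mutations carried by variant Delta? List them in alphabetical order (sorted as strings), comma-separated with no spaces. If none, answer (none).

Answer: A47N,Q222N,Q257R,S208L,V854H

Derivation:
At Kappa: gained [] -> total []
At Eta: gained ['A47N', 'S208L'] -> total ['A47N', 'S208L']
At Delta: gained ['Q257R', 'V854H', 'Q222N'] -> total ['A47N', 'Q222N', 'Q257R', 'S208L', 'V854H']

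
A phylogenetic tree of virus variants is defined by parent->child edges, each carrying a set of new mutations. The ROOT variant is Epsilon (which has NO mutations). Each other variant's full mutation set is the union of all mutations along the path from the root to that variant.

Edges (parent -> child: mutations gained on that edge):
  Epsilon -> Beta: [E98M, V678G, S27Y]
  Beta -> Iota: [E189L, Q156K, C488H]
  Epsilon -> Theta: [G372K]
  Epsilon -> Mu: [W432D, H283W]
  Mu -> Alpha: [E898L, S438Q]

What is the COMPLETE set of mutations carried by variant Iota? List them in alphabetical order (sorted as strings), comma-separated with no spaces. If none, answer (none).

Answer: C488H,E189L,E98M,Q156K,S27Y,V678G

Derivation:
At Epsilon: gained [] -> total []
At Beta: gained ['E98M', 'V678G', 'S27Y'] -> total ['E98M', 'S27Y', 'V678G']
At Iota: gained ['E189L', 'Q156K', 'C488H'] -> total ['C488H', 'E189L', 'E98M', 'Q156K', 'S27Y', 'V678G']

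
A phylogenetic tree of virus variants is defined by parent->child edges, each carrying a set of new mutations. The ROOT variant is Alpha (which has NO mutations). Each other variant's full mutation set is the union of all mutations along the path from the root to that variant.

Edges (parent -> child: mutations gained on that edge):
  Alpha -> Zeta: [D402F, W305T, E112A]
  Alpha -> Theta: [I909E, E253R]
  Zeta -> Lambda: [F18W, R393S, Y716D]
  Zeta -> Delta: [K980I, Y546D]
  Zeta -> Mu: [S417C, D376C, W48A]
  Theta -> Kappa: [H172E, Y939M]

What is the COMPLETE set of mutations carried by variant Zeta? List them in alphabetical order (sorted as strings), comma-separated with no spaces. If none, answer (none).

At Alpha: gained [] -> total []
At Zeta: gained ['D402F', 'W305T', 'E112A'] -> total ['D402F', 'E112A', 'W305T']

Answer: D402F,E112A,W305T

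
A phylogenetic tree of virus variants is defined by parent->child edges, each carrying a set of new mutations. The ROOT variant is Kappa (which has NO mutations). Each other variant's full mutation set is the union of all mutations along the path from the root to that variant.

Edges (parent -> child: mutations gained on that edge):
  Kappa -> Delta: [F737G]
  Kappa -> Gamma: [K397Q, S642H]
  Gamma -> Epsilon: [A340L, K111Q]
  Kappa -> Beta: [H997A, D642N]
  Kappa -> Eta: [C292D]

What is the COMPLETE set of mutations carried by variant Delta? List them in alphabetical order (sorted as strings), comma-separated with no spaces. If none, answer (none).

At Kappa: gained [] -> total []
At Delta: gained ['F737G'] -> total ['F737G']

Answer: F737G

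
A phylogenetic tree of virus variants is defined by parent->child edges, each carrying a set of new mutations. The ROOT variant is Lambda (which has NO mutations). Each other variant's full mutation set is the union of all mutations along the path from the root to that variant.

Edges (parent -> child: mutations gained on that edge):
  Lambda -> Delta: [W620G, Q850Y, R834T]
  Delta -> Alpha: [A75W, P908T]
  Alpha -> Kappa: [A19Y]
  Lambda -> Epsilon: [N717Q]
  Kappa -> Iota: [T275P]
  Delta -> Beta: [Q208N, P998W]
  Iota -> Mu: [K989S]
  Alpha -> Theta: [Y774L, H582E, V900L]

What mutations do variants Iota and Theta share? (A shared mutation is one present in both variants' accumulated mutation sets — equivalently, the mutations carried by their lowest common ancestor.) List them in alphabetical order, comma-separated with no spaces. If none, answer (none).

Accumulating mutations along path to Iota:
  At Lambda: gained [] -> total []
  At Delta: gained ['W620G', 'Q850Y', 'R834T'] -> total ['Q850Y', 'R834T', 'W620G']
  At Alpha: gained ['A75W', 'P908T'] -> total ['A75W', 'P908T', 'Q850Y', 'R834T', 'W620G']
  At Kappa: gained ['A19Y'] -> total ['A19Y', 'A75W', 'P908T', 'Q850Y', 'R834T', 'W620G']
  At Iota: gained ['T275P'] -> total ['A19Y', 'A75W', 'P908T', 'Q850Y', 'R834T', 'T275P', 'W620G']
Mutations(Iota) = ['A19Y', 'A75W', 'P908T', 'Q850Y', 'R834T', 'T275P', 'W620G']
Accumulating mutations along path to Theta:
  At Lambda: gained [] -> total []
  At Delta: gained ['W620G', 'Q850Y', 'R834T'] -> total ['Q850Y', 'R834T', 'W620G']
  At Alpha: gained ['A75W', 'P908T'] -> total ['A75W', 'P908T', 'Q850Y', 'R834T', 'W620G']
  At Theta: gained ['Y774L', 'H582E', 'V900L'] -> total ['A75W', 'H582E', 'P908T', 'Q850Y', 'R834T', 'V900L', 'W620G', 'Y774L']
Mutations(Theta) = ['A75W', 'H582E', 'P908T', 'Q850Y', 'R834T', 'V900L', 'W620G', 'Y774L']
Intersection: ['A19Y', 'A75W', 'P908T', 'Q850Y', 'R834T', 'T275P', 'W620G'] ∩ ['A75W', 'H582E', 'P908T', 'Q850Y', 'R834T', 'V900L', 'W620G', 'Y774L'] = ['A75W', 'P908T', 'Q850Y', 'R834T', 'W620G']

Answer: A75W,P908T,Q850Y,R834T,W620G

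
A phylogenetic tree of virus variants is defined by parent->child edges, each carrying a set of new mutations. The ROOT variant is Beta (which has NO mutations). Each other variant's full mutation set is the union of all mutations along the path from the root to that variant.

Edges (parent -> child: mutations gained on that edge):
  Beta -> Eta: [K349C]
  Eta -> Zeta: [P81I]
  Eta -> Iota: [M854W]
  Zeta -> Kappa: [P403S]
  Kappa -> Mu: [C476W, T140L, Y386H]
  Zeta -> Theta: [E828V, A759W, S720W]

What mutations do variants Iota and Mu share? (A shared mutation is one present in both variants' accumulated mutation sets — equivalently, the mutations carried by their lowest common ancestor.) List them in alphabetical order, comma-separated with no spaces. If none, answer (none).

Accumulating mutations along path to Iota:
  At Beta: gained [] -> total []
  At Eta: gained ['K349C'] -> total ['K349C']
  At Iota: gained ['M854W'] -> total ['K349C', 'M854W']
Mutations(Iota) = ['K349C', 'M854W']
Accumulating mutations along path to Mu:
  At Beta: gained [] -> total []
  At Eta: gained ['K349C'] -> total ['K349C']
  At Zeta: gained ['P81I'] -> total ['K349C', 'P81I']
  At Kappa: gained ['P403S'] -> total ['K349C', 'P403S', 'P81I']
  At Mu: gained ['C476W', 'T140L', 'Y386H'] -> total ['C476W', 'K349C', 'P403S', 'P81I', 'T140L', 'Y386H']
Mutations(Mu) = ['C476W', 'K349C', 'P403S', 'P81I', 'T140L', 'Y386H']
Intersection: ['K349C', 'M854W'] ∩ ['C476W', 'K349C', 'P403S', 'P81I', 'T140L', 'Y386H'] = ['K349C']

Answer: K349C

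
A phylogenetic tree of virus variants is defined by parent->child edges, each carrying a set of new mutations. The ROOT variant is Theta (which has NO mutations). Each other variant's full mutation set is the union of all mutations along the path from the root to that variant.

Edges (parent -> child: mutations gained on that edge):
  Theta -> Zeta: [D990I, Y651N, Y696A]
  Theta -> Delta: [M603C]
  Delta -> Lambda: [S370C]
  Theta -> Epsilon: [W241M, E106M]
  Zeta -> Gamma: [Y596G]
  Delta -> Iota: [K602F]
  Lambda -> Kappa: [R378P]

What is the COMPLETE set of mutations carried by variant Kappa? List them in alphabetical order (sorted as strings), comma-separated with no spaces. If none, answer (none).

Answer: M603C,R378P,S370C

Derivation:
At Theta: gained [] -> total []
At Delta: gained ['M603C'] -> total ['M603C']
At Lambda: gained ['S370C'] -> total ['M603C', 'S370C']
At Kappa: gained ['R378P'] -> total ['M603C', 'R378P', 'S370C']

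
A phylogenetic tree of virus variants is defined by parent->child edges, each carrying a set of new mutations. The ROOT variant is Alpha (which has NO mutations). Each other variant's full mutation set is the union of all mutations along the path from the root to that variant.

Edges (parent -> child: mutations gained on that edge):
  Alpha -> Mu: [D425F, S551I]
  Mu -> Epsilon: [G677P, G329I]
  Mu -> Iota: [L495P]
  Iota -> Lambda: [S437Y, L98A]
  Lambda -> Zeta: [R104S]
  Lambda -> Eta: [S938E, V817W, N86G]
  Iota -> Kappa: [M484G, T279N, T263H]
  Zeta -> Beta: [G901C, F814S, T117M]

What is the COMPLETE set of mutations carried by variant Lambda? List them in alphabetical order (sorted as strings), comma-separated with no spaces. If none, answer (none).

At Alpha: gained [] -> total []
At Mu: gained ['D425F', 'S551I'] -> total ['D425F', 'S551I']
At Iota: gained ['L495P'] -> total ['D425F', 'L495P', 'S551I']
At Lambda: gained ['S437Y', 'L98A'] -> total ['D425F', 'L495P', 'L98A', 'S437Y', 'S551I']

Answer: D425F,L495P,L98A,S437Y,S551I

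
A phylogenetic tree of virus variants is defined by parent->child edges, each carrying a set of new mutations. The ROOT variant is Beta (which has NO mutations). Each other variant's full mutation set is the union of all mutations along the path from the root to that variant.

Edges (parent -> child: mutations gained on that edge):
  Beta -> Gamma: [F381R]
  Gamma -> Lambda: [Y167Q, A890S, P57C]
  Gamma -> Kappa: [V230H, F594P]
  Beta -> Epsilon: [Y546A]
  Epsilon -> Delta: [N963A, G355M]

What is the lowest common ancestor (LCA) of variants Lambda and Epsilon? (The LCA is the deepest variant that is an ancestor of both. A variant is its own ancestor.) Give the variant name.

Path from root to Lambda: Beta -> Gamma -> Lambda
  ancestors of Lambda: {Beta, Gamma, Lambda}
Path from root to Epsilon: Beta -> Epsilon
  ancestors of Epsilon: {Beta, Epsilon}
Common ancestors: {Beta}
Walk up from Epsilon: Epsilon (not in ancestors of Lambda), Beta (in ancestors of Lambda)
Deepest common ancestor (LCA) = Beta

Answer: Beta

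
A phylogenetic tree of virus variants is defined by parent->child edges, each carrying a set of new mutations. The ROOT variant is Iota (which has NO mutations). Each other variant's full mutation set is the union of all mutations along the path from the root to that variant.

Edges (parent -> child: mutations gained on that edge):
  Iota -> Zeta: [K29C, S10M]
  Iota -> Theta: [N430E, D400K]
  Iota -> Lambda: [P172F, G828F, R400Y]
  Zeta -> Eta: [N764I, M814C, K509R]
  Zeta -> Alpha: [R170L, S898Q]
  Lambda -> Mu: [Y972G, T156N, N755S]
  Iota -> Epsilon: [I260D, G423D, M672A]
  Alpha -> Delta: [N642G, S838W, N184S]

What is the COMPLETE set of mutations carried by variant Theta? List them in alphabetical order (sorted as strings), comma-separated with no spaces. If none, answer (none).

Answer: D400K,N430E

Derivation:
At Iota: gained [] -> total []
At Theta: gained ['N430E', 'D400K'] -> total ['D400K', 'N430E']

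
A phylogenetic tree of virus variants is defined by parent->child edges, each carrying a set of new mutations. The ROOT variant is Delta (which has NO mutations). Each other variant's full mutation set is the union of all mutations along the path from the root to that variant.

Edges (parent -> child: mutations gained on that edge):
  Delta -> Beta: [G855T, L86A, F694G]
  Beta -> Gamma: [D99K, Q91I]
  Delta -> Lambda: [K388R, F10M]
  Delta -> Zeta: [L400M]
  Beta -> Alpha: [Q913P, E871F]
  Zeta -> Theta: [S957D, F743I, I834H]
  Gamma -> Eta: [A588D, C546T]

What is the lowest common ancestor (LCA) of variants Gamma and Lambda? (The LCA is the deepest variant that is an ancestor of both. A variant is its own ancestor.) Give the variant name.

Answer: Delta

Derivation:
Path from root to Gamma: Delta -> Beta -> Gamma
  ancestors of Gamma: {Delta, Beta, Gamma}
Path from root to Lambda: Delta -> Lambda
  ancestors of Lambda: {Delta, Lambda}
Common ancestors: {Delta}
Walk up from Lambda: Lambda (not in ancestors of Gamma), Delta (in ancestors of Gamma)
Deepest common ancestor (LCA) = Delta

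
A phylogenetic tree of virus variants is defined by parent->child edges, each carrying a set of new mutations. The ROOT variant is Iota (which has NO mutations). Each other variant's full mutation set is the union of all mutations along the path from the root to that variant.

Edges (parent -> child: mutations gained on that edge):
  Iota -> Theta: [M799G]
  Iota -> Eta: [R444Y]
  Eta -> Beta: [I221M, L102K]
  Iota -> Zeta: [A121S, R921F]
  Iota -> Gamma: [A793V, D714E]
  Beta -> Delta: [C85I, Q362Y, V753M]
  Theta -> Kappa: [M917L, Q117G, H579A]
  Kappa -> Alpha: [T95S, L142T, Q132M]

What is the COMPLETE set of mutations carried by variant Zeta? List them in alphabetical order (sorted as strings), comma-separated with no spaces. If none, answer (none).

Answer: A121S,R921F

Derivation:
At Iota: gained [] -> total []
At Zeta: gained ['A121S', 'R921F'] -> total ['A121S', 'R921F']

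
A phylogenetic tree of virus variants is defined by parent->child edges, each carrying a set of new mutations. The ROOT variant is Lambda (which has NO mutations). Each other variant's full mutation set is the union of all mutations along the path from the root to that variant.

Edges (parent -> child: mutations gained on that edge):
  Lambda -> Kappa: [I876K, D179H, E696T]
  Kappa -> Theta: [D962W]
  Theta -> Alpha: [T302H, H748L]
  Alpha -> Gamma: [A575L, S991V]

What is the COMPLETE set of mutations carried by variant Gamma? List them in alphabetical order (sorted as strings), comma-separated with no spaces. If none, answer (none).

At Lambda: gained [] -> total []
At Kappa: gained ['I876K', 'D179H', 'E696T'] -> total ['D179H', 'E696T', 'I876K']
At Theta: gained ['D962W'] -> total ['D179H', 'D962W', 'E696T', 'I876K']
At Alpha: gained ['T302H', 'H748L'] -> total ['D179H', 'D962W', 'E696T', 'H748L', 'I876K', 'T302H']
At Gamma: gained ['A575L', 'S991V'] -> total ['A575L', 'D179H', 'D962W', 'E696T', 'H748L', 'I876K', 'S991V', 'T302H']

Answer: A575L,D179H,D962W,E696T,H748L,I876K,S991V,T302H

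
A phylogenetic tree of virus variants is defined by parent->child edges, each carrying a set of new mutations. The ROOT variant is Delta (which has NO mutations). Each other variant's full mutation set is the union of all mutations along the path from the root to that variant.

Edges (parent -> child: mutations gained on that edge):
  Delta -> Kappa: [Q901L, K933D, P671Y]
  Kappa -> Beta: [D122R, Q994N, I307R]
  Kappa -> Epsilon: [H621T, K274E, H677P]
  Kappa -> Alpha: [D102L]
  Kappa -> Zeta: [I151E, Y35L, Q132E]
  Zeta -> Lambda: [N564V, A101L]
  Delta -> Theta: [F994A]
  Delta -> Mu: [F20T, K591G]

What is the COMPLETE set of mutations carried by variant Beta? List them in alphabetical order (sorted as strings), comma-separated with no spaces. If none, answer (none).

Answer: D122R,I307R,K933D,P671Y,Q901L,Q994N

Derivation:
At Delta: gained [] -> total []
At Kappa: gained ['Q901L', 'K933D', 'P671Y'] -> total ['K933D', 'P671Y', 'Q901L']
At Beta: gained ['D122R', 'Q994N', 'I307R'] -> total ['D122R', 'I307R', 'K933D', 'P671Y', 'Q901L', 'Q994N']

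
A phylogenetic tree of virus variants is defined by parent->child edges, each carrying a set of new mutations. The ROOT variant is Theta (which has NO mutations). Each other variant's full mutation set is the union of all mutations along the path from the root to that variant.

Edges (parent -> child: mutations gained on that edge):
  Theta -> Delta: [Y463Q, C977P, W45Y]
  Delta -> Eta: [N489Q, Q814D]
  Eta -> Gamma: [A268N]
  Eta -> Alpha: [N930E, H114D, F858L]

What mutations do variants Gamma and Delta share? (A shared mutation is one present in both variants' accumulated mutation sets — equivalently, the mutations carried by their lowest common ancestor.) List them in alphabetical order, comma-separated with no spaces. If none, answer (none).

Answer: C977P,W45Y,Y463Q

Derivation:
Accumulating mutations along path to Gamma:
  At Theta: gained [] -> total []
  At Delta: gained ['Y463Q', 'C977P', 'W45Y'] -> total ['C977P', 'W45Y', 'Y463Q']
  At Eta: gained ['N489Q', 'Q814D'] -> total ['C977P', 'N489Q', 'Q814D', 'W45Y', 'Y463Q']
  At Gamma: gained ['A268N'] -> total ['A268N', 'C977P', 'N489Q', 'Q814D', 'W45Y', 'Y463Q']
Mutations(Gamma) = ['A268N', 'C977P', 'N489Q', 'Q814D', 'W45Y', 'Y463Q']
Accumulating mutations along path to Delta:
  At Theta: gained [] -> total []
  At Delta: gained ['Y463Q', 'C977P', 'W45Y'] -> total ['C977P', 'W45Y', 'Y463Q']
Mutations(Delta) = ['C977P', 'W45Y', 'Y463Q']
Intersection: ['A268N', 'C977P', 'N489Q', 'Q814D', 'W45Y', 'Y463Q'] ∩ ['C977P', 'W45Y', 'Y463Q'] = ['C977P', 'W45Y', 'Y463Q']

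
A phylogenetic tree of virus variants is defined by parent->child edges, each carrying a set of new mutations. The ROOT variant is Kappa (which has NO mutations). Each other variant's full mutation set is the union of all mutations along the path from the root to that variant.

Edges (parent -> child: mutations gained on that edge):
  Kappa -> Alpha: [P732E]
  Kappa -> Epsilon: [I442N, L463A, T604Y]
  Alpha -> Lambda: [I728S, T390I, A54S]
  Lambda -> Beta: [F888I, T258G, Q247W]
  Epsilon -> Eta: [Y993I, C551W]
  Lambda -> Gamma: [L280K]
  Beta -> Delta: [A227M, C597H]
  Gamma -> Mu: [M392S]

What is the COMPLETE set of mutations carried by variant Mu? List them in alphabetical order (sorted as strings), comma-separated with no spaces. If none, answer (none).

Answer: A54S,I728S,L280K,M392S,P732E,T390I

Derivation:
At Kappa: gained [] -> total []
At Alpha: gained ['P732E'] -> total ['P732E']
At Lambda: gained ['I728S', 'T390I', 'A54S'] -> total ['A54S', 'I728S', 'P732E', 'T390I']
At Gamma: gained ['L280K'] -> total ['A54S', 'I728S', 'L280K', 'P732E', 'T390I']
At Mu: gained ['M392S'] -> total ['A54S', 'I728S', 'L280K', 'M392S', 'P732E', 'T390I']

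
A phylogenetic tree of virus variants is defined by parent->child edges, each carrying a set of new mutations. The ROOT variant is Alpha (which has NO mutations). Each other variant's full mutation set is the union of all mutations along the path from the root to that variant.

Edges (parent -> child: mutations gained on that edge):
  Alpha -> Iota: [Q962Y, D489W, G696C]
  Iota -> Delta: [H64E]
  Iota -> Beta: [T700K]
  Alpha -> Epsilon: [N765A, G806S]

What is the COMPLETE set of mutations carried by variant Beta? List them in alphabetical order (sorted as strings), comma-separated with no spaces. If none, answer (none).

Answer: D489W,G696C,Q962Y,T700K

Derivation:
At Alpha: gained [] -> total []
At Iota: gained ['Q962Y', 'D489W', 'G696C'] -> total ['D489W', 'G696C', 'Q962Y']
At Beta: gained ['T700K'] -> total ['D489W', 'G696C', 'Q962Y', 'T700K']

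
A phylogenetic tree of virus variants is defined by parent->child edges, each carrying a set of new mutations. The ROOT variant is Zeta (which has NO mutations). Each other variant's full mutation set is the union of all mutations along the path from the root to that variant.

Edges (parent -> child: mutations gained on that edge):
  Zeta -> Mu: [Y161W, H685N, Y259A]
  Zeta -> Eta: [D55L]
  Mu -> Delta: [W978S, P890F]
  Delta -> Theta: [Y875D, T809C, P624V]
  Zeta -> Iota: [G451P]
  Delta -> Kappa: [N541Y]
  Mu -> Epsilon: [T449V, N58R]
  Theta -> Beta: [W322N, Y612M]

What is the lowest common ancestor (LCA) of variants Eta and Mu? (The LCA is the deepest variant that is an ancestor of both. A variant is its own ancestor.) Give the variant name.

Answer: Zeta

Derivation:
Path from root to Eta: Zeta -> Eta
  ancestors of Eta: {Zeta, Eta}
Path from root to Mu: Zeta -> Mu
  ancestors of Mu: {Zeta, Mu}
Common ancestors: {Zeta}
Walk up from Mu: Mu (not in ancestors of Eta), Zeta (in ancestors of Eta)
Deepest common ancestor (LCA) = Zeta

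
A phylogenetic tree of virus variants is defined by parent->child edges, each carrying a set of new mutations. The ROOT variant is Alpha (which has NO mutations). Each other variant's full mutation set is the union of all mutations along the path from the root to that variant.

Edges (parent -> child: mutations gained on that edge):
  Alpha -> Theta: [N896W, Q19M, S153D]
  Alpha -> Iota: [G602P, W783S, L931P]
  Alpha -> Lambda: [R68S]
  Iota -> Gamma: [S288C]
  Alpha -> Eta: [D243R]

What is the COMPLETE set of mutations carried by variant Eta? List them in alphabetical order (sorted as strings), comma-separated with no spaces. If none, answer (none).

Answer: D243R

Derivation:
At Alpha: gained [] -> total []
At Eta: gained ['D243R'] -> total ['D243R']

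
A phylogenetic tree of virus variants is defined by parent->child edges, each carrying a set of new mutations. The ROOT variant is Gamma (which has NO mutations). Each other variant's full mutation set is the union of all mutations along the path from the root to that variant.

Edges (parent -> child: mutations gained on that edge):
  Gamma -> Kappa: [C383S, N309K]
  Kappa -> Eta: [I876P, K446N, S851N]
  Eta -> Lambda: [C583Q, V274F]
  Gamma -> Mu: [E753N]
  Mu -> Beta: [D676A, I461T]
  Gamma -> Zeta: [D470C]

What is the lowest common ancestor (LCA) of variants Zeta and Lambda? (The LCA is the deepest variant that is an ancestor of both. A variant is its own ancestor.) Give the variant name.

Path from root to Zeta: Gamma -> Zeta
  ancestors of Zeta: {Gamma, Zeta}
Path from root to Lambda: Gamma -> Kappa -> Eta -> Lambda
  ancestors of Lambda: {Gamma, Kappa, Eta, Lambda}
Common ancestors: {Gamma}
Walk up from Lambda: Lambda (not in ancestors of Zeta), Eta (not in ancestors of Zeta), Kappa (not in ancestors of Zeta), Gamma (in ancestors of Zeta)
Deepest common ancestor (LCA) = Gamma

Answer: Gamma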